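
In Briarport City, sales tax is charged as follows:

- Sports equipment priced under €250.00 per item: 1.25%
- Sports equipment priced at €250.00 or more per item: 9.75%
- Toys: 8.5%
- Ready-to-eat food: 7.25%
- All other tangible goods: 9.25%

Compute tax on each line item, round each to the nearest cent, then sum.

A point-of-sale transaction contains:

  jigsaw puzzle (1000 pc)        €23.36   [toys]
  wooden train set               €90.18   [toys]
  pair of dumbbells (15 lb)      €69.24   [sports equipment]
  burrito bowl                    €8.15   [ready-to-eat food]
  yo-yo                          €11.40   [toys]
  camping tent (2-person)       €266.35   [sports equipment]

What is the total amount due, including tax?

€506.74

Jigsaw puzzle (1000 pc) €23.36: toys → 8.5% → €1.99
Wooden train set €90.18: toys → 8.5% → €7.67
Pair of dumbbells (15 lb) €69.24: sports equipment, under €250.00 → 1.25% → €0.87
Burrito bowl €8.15: ready-to-eat food → 7.25% → €0.59
Yo-yo €11.40: toys → 8.5% → €0.97
Camping tent (2-person) €266.35: sports equipment, €250.00 or more → 9.75% → €25.97
Subtotal = €468.68; tax = €38.06; total due = €506.74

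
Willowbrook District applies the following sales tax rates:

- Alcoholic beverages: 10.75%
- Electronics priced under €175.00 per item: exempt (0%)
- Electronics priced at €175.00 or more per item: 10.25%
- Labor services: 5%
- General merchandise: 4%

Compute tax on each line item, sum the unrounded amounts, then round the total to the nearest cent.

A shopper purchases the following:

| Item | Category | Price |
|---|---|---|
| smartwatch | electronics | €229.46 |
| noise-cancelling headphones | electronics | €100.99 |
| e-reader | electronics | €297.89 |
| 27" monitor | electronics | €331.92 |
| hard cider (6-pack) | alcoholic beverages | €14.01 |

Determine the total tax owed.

€89.58

Smartwatch €229.46: electronics, €175.00 or more → 10.25% → €23.51965
Noise-cancelling headphones €100.99: electronics, under €175.00 → 0% → €0.00
E-reader €297.89: electronics, €175.00 or more → 10.25% → €30.533725
27" monitor €331.92: electronics, €175.00 or more → 10.25% → €34.0218
Hard cider (6-pack) €14.01: alcoholic beverages → 10.75% → €1.506075
Unrounded tax sum = €89.58125 → €89.58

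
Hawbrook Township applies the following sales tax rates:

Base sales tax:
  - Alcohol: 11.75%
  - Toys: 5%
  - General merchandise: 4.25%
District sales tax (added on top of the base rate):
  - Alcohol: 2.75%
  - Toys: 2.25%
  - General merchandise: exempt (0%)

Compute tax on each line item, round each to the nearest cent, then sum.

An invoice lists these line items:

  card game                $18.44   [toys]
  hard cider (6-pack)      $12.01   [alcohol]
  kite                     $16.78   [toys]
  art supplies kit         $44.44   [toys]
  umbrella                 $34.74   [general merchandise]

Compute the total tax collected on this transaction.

$9.00

Card game $18.44: toys → 5% + 2.25% district = 7.25% → $1.34
Hard cider (6-pack) $12.01: alcohol → 11.75% + 2.75% district = 14.5% → $1.74
Kite $16.78: toys → 5% + 2.25% district = 7.25% → $1.22
Art supplies kit $44.44: toys → 5% + 2.25% district = 7.25% → $3.22
Umbrella $34.74: general merchandise → 4.25% + 0% district = 4.25% → $1.48
Total tax = $1.34 + $1.74 + $1.22 + $3.22 + $1.48 = $9.00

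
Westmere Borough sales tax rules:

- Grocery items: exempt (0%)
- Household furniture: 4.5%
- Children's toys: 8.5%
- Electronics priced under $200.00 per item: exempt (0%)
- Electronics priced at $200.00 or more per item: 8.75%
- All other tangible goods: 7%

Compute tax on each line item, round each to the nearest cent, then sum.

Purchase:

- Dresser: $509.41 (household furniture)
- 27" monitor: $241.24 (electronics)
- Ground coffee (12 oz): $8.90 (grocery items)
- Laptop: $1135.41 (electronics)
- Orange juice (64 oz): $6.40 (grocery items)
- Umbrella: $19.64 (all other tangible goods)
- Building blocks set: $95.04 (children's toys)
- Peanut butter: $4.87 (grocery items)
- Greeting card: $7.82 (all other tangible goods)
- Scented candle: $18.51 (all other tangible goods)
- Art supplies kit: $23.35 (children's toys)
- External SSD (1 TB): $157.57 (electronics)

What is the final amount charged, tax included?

$2384.82

Dresser $509.41: household furniture → 4.5% → $22.92
27" monitor $241.24: electronics, $200.00 or more → 8.75% → $21.11
Ground coffee (12 oz) $8.90: grocery items → 0% → $0.00
Laptop $1135.41: electronics, $200.00 or more → 8.75% → $99.35
Orange juice (64 oz) $6.40: grocery items → 0% → $0.00
Umbrella $19.64: all other tangible goods → 7% → $1.37
Building blocks set $95.04: children's toys → 8.5% → $8.08
Peanut butter $4.87: grocery items → 0% → $0.00
Greeting card $7.82: all other tangible goods → 7% → $0.55
Scented candle $18.51: all other tangible goods → 7% → $1.30
Art supplies kit $23.35: children's toys → 8.5% → $1.98
External SSD (1 TB) $157.57: electronics, under $200.00 → 0% → $0.00
Subtotal = $2228.16; tax = $156.66; total due = $2384.82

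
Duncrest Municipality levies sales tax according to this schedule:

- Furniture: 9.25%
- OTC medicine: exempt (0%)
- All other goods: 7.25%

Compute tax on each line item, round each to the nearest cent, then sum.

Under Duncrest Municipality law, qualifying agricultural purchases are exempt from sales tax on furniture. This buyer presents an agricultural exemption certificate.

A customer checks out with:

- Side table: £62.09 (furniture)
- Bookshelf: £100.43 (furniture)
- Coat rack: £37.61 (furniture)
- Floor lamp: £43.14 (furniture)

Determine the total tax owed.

£0.00

Side table £62.09: furniture, buyer-exempt → 0% → £0.00
Bookshelf £100.43: furniture, buyer-exempt → 0% → £0.00
Coat rack £37.61: furniture, buyer-exempt → 0% → £0.00
Floor lamp £43.14: furniture, buyer-exempt → 0% → £0.00
Total tax = £0.00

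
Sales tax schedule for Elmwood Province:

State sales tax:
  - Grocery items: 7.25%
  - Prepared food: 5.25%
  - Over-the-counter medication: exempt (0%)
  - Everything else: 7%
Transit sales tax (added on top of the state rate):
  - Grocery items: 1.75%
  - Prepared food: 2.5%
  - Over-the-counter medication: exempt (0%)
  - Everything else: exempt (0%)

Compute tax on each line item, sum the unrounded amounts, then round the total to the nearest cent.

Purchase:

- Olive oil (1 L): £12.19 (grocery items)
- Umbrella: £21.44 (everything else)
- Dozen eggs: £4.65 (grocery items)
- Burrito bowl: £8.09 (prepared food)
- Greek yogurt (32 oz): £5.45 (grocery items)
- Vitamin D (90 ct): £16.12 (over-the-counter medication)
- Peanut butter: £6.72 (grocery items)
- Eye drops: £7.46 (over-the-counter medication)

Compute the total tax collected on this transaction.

Olive oil (1 L) £12.19: grocery items → 7.25% + 1.75% transit = 9% → £1.0971
Umbrella £21.44: everything else → 7% + 0% transit = 7% → £1.5008
Dozen eggs £4.65: grocery items → 7.25% + 1.75% transit = 9% → £0.4185
Burrito bowl £8.09: prepared food → 5.25% + 2.5% transit = 7.75% → £0.626975
Greek yogurt (32 oz) £5.45: grocery items → 7.25% + 1.75% transit = 9% → £0.4905
Vitamin D (90 ct) £16.12: over-the-counter medication → 0% + 0% transit = 0% → £0.00
Peanut butter £6.72: grocery items → 7.25% + 1.75% transit = 9% → £0.6048
Eye drops £7.46: over-the-counter medication → 0% + 0% transit = 0% → £0.00
Unrounded tax sum = £4.738675 → £4.74

£4.74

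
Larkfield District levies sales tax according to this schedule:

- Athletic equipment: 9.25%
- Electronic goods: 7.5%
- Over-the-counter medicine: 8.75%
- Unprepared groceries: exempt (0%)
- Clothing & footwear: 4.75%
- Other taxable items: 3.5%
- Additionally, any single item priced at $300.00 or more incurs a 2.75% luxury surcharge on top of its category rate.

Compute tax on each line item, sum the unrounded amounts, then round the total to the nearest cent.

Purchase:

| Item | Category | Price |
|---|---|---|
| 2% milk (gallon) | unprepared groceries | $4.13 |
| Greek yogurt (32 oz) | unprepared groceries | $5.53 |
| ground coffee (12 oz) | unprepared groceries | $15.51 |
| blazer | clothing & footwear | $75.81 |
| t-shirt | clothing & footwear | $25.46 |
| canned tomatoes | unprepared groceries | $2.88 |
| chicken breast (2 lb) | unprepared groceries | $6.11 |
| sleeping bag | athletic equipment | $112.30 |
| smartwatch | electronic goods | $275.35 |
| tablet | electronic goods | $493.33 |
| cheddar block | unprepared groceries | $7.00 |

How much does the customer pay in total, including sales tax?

$1109.83

2% milk (gallon) $4.13: unprepared groceries → 0% → $0.00
Greek yogurt (32 oz) $5.53: unprepared groceries → 0% → $0.00
Ground coffee (12 oz) $15.51: unprepared groceries → 0% → $0.00
Blazer $75.81: clothing & footwear → 4.75% → $3.600975
T-shirt $25.46: clothing & footwear → 4.75% → $1.20935
Canned tomatoes $2.88: unprepared groceries → 0% → $0.00
Chicken breast (2 lb) $6.11: unprepared groceries → 0% → $0.00
Sleeping bag $112.30: athletic equipment → 9.25% → $10.38775
Smartwatch $275.35: electronic goods → 7.5% → $20.65125
Tablet $493.33: electronic goods → 7.5% + 2.75% surcharge = 10.25% → $50.566325
Cheddar block $7.00: unprepared groceries → 0% → $0.00
Subtotal = $1023.41; unrounded tax = $86.41565 → $86.42; total due = $1109.83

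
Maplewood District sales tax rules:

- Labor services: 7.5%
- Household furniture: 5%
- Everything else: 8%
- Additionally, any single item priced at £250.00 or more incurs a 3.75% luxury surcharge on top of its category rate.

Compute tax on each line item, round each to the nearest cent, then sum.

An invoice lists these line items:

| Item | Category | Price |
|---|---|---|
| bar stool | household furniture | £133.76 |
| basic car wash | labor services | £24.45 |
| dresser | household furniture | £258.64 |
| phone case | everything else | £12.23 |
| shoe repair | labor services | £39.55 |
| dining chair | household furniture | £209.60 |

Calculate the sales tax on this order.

£45.58

Bar stool £133.76: household furniture → 5% → £6.69
Basic car wash £24.45: labor services → 7.5% → £1.83
Dresser £258.64: household furniture → 5% + 3.75% surcharge = 8.75% → £22.63
Phone case £12.23: everything else → 8% → £0.98
Shoe repair £39.55: labor services → 7.5% → £2.97
Dining chair £209.60: household furniture → 5% → £10.48
Total tax = £6.69 + £1.83 + £22.63 + £0.98 + £2.97 + £10.48 = £45.58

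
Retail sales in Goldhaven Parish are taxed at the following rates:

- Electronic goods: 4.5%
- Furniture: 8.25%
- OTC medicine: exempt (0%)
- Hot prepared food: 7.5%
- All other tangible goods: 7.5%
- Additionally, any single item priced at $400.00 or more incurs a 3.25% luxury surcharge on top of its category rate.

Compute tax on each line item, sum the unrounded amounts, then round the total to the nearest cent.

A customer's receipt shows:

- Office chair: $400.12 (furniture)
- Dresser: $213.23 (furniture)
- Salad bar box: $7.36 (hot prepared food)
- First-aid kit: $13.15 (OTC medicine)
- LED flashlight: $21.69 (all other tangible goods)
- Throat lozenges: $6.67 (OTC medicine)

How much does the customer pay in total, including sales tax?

Office chair $400.12: furniture → 8.25% + 3.25% surcharge = 11.5% → $46.0138
Dresser $213.23: furniture → 8.25% → $17.591475
Salad bar box $7.36: hot prepared food → 7.5% → $0.552
First-aid kit $13.15: OTC medicine → 0% → $0.00
LED flashlight $21.69: all other tangible goods → 7.5% → $1.62675
Throat lozenges $6.67: OTC medicine → 0% → $0.00
Subtotal = $662.22; unrounded tax = $65.784025 → $65.78; total due = $728.00

$728.00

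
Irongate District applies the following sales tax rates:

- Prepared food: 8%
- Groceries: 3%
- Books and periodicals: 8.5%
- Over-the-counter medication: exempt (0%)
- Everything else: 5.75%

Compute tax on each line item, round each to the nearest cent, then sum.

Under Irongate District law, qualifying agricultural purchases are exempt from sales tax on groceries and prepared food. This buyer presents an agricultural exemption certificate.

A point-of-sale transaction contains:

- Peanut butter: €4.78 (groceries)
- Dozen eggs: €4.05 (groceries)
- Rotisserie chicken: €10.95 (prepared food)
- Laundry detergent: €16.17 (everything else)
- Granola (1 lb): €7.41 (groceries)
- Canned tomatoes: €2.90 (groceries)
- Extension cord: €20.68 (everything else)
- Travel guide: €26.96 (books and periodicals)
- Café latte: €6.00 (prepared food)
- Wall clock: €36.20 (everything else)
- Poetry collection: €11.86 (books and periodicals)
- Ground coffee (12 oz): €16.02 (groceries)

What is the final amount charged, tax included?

Peanut butter €4.78: groceries, buyer-exempt → 0% → €0.00
Dozen eggs €4.05: groceries, buyer-exempt → 0% → €0.00
Rotisserie chicken €10.95: prepared food, buyer-exempt → 0% → €0.00
Laundry detergent €16.17: everything else → 5.75% → €0.93
Granola (1 lb) €7.41: groceries, buyer-exempt → 0% → €0.00
Canned tomatoes €2.90: groceries, buyer-exempt → 0% → €0.00
Extension cord €20.68: everything else → 5.75% → €1.19
Travel guide €26.96: books and periodicals → 8.5% → €2.29
Café latte €6.00: prepared food, buyer-exempt → 0% → €0.00
Wall clock €36.20: everything else → 5.75% → €2.08
Poetry collection €11.86: books and periodicals → 8.5% → €1.01
Ground coffee (12 oz) €16.02: groceries, buyer-exempt → 0% → €0.00
Subtotal = €163.98; tax = €7.50; total due = €171.48

€171.48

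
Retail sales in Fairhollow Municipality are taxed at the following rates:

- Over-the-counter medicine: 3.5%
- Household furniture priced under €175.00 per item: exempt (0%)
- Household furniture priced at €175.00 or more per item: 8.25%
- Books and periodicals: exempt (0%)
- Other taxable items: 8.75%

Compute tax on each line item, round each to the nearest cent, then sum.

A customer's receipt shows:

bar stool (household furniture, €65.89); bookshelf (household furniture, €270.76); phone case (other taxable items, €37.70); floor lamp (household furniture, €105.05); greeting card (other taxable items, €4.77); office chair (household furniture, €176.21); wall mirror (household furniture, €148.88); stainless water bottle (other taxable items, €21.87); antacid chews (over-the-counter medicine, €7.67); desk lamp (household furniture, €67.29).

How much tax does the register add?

€42.78

Bar stool €65.89: household furniture, under €175.00 → 0% → €0.00
Bookshelf €270.76: household furniture, €175.00 or more → 8.25% → €22.34
Phone case €37.70: other taxable items → 8.75% → €3.30
Floor lamp €105.05: household furniture, under €175.00 → 0% → €0.00
Greeting card €4.77: other taxable items → 8.75% → €0.42
Office chair €176.21: household furniture, €175.00 or more → 8.25% → €14.54
Wall mirror €148.88: household furniture, under €175.00 → 0% → €0.00
Stainless water bottle €21.87: other taxable items → 8.75% → €1.91
Antacid chews €7.67: over-the-counter medicine → 3.5% → €0.27
Desk lamp €67.29: household furniture, under €175.00 → 0% → €0.00
Total tax = €22.34 + €3.30 + €0.42 + €14.54 + €1.91 + €0.27 = €42.78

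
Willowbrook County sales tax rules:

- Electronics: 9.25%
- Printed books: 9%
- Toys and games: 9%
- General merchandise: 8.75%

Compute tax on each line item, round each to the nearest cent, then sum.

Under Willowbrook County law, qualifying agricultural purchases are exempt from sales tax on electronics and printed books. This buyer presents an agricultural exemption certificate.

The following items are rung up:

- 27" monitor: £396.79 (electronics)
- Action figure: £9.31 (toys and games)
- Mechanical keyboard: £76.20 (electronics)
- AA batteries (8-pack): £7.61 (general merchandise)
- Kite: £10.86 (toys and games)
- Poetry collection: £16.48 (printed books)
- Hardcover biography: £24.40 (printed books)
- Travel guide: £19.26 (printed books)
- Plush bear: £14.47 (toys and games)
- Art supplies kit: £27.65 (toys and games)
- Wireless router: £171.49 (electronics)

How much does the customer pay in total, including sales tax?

£780.80

27" monitor £396.79: electronics, buyer-exempt → 0% → £0.00
Action figure £9.31: toys and games → 9% → £0.84
Mechanical keyboard £76.20: electronics, buyer-exempt → 0% → £0.00
AA batteries (8-pack) £7.61: general merchandise → 8.75% → £0.67
Kite £10.86: toys and games → 9% → £0.98
Poetry collection £16.48: printed books, buyer-exempt → 0% → £0.00
Hardcover biography £24.40: printed books, buyer-exempt → 0% → £0.00
Travel guide £19.26: printed books, buyer-exempt → 0% → £0.00
Plush bear £14.47: toys and games → 9% → £1.30
Art supplies kit £27.65: toys and games → 9% → £2.49
Wireless router £171.49: electronics, buyer-exempt → 0% → £0.00
Subtotal = £774.52; tax = £6.28; total due = £780.80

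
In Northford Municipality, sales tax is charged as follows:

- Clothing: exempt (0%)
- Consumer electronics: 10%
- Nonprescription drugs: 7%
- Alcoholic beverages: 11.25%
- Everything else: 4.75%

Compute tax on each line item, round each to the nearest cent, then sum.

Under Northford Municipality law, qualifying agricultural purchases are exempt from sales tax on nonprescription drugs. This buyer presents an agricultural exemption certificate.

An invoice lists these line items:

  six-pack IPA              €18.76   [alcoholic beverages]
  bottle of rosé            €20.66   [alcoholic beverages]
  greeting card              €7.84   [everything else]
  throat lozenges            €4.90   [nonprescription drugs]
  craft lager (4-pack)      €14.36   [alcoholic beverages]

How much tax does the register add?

€6.42

Six-pack IPA €18.76: alcoholic beverages → 11.25% → €2.11
Bottle of rosé €20.66: alcoholic beverages → 11.25% → €2.32
Greeting card €7.84: everything else → 4.75% → €0.37
Throat lozenges €4.90: nonprescription drugs, buyer-exempt → 0% → €0.00
Craft lager (4-pack) €14.36: alcoholic beverages → 11.25% → €1.62
Total tax = €2.11 + €2.32 + €0.37 + €1.62 = €6.42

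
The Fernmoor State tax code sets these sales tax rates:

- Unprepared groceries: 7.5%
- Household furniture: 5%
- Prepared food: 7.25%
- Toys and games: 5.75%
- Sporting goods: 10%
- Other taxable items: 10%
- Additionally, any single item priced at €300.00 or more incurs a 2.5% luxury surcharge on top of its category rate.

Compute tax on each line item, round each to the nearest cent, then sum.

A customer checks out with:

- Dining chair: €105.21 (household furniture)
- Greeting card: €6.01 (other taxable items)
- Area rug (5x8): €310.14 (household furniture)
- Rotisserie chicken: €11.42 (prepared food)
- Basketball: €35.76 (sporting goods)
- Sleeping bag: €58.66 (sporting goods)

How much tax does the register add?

€39.40

Dining chair €105.21: household furniture → 5% → €5.26
Greeting card €6.01: other taxable items → 10% → €0.60
Area rug (5x8) €310.14: household furniture → 5% + 2.5% surcharge = 7.5% → €23.26
Rotisserie chicken €11.42: prepared food → 7.25% → €0.83
Basketball €35.76: sporting goods → 10% → €3.58
Sleeping bag €58.66: sporting goods → 10% → €5.87
Total tax = €5.26 + €0.60 + €23.26 + €0.83 + €3.58 + €5.87 = €39.40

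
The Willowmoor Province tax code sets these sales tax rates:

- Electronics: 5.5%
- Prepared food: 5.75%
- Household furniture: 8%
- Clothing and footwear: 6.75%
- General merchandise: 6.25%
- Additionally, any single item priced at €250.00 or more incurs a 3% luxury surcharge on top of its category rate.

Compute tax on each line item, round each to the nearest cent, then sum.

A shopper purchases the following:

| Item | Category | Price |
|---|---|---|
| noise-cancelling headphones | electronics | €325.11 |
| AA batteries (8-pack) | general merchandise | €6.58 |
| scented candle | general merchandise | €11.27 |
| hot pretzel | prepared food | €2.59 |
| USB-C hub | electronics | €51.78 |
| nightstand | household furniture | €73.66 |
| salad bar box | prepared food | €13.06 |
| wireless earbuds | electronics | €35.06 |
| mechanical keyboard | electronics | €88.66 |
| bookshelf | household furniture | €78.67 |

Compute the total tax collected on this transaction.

€51.48

Noise-cancelling headphones €325.11: electronics → 5.5% + 3% surcharge = 8.5% → €27.63
AA batteries (8-pack) €6.58: general merchandise → 6.25% → €0.41
Scented candle €11.27: general merchandise → 6.25% → €0.70
Hot pretzel €2.59: prepared food → 5.75% → €0.15
USB-C hub €51.78: electronics → 5.5% → €2.85
Nightstand €73.66: household furniture → 8% → €5.89
Salad bar box €13.06: prepared food → 5.75% → €0.75
Wireless earbuds €35.06: electronics → 5.5% → €1.93
Mechanical keyboard €88.66: electronics → 5.5% → €4.88
Bookshelf €78.67: household furniture → 8% → €6.29
Total tax = €27.63 + €0.41 + €0.70 + €0.15 + €2.85 + €5.89 + €0.75 + €1.93 + €4.88 + €6.29 = €51.48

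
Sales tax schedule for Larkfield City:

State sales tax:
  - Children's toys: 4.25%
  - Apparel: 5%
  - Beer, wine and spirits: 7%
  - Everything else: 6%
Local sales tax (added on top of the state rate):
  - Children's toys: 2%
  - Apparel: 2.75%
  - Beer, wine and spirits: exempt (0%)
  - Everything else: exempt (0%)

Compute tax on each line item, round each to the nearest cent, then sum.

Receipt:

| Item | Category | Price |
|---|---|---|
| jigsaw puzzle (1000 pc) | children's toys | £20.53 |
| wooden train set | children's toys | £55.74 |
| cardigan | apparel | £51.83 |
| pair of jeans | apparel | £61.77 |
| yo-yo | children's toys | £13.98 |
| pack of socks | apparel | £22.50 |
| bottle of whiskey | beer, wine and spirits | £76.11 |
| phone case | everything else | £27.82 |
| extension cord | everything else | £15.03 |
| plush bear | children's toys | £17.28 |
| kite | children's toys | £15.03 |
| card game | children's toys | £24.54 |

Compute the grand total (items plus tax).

Jigsaw puzzle (1000 pc) £20.53: children's toys → 4.25% + 2% local = 6.25% → £1.28
Wooden train set £55.74: children's toys → 4.25% + 2% local = 6.25% → £3.48
Cardigan £51.83: apparel → 5% + 2.75% local = 7.75% → £4.02
Pair of jeans £61.77: apparel → 5% + 2.75% local = 7.75% → £4.79
Yo-yo £13.98: children's toys → 4.25% + 2% local = 6.25% → £0.87
Pack of socks £22.50: apparel → 5% + 2.75% local = 7.75% → £1.74
Bottle of whiskey £76.11: beer, wine and spirits → 7% + 0% local = 7% → £5.33
Phone case £27.82: everything else → 6% + 0% local = 6% → £1.67
Extension cord £15.03: everything else → 6% + 0% local = 6% → £0.90
Plush bear £17.28: children's toys → 4.25% + 2% local = 6.25% → £1.08
Kite £15.03: children's toys → 4.25% + 2% local = 6.25% → £0.94
Card game £24.54: children's toys → 4.25% + 2% local = 6.25% → £1.53
Subtotal = £402.16; tax = £27.63; total due = £429.79

£429.79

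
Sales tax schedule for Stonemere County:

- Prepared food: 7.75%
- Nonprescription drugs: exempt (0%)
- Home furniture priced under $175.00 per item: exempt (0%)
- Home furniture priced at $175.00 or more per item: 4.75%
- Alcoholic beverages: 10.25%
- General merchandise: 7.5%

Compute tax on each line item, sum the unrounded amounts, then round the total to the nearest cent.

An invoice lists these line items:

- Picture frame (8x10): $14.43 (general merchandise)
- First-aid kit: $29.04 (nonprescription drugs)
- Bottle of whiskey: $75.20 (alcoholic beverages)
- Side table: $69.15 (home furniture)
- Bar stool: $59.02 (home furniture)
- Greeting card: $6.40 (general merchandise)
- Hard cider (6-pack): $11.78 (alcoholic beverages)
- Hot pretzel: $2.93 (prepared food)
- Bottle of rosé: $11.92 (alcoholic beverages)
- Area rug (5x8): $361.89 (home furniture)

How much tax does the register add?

$29.12

Picture frame (8x10) $14.43: general merchandise → 7.5% → $1.08225
First-aid kit $29.04: nonprescription drugs → 0% → $0.00
Bottle of whiskey $75.20: alcoholic beverages → 10.25% → $7.708
Side table $69.15: home furniture, under $175.00 → 0% → $0.00
Bar stool $59.02: home furniture, under $175.00 → 0% → $0.00
Greeting card $6.40: general merchandise → 7.5% → $0.48
Hard cider (6-pack) $11.78: alcoholic beverages → 10.25% → $1.20745
Hot pretzel $2.93: prepared food → 7.75% → $0.227075
Bottle of rosé $11.92: alcoholic beverages → 10.25% → $1.2218
Area rug (5x8) $361.89: home furniture, $175.00 or more → 4.75% → $17.189775
Unrounded tax sum = $29.11635 → $29.12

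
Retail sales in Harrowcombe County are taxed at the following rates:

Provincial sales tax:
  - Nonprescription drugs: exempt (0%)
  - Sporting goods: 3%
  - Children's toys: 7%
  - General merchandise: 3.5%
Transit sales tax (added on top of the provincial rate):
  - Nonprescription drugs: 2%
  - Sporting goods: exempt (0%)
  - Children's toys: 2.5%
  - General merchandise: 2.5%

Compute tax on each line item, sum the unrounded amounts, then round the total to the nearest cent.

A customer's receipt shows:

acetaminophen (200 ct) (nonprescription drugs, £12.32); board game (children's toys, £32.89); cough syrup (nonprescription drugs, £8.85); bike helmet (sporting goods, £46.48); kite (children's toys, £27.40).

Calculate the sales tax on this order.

£7.55

Acetaminophen (200 ct) £12.32: nonprescription drugs → 0% + 2% transit = 2% → £0.2464
Board game £32.89: children's toys → 7% + 2.5% transit = 9.5% → £3.12455
Cough syrup £8.85: nonprescription drugs → 0% + 2% transit = 2% → £0.177
Bike helmet £46.48: sporting goods → 3% + 0% transit = 3% → £1.3944
Kite £27.40: children's toys → 7% + 2.5% transit = 9.5% → £2.603
Unrounded tax sum = £7.54535 → £7.55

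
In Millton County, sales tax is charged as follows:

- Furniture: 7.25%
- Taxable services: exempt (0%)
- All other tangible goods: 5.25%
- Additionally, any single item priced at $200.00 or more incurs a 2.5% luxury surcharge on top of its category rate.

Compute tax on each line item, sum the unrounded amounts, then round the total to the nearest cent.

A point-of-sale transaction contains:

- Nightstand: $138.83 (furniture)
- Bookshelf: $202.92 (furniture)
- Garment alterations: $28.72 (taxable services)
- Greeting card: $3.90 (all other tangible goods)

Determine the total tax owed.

$30.05

Nightstand $138.83: furniture → 7.25% → $10.065175
Bookshelf $202.92: furniture → 7.25% + 2.5% surcharge = 9.75% → $19.7847
Garment alterations $28.72: taxable services → 0% → $0.00
Greeting card $3.90: all other tangible goods → 5.25% → $0.20475
Unrounded tax sum = $30.054625 → $30.05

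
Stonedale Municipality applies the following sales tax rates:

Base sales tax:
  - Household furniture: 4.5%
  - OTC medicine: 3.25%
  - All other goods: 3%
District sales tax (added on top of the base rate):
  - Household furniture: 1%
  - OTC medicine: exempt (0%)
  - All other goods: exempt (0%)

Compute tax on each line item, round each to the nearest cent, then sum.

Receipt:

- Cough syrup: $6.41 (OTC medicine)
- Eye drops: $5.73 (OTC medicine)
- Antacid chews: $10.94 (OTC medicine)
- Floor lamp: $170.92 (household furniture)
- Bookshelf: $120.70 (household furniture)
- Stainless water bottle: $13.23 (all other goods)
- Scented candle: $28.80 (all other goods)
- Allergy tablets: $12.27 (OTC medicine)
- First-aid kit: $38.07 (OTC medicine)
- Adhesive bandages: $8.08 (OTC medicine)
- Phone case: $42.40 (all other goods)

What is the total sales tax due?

$21.23

Cough syrup $6.41: OTC medicine → 3.25% + 0% district = 3.25% → $0.21
Eye drops $5.73: OTC medicine → 3.25% + 0% district = 3.25% → $0.19
Antacid chews $10.94: OTC medicine → 3.25% + 0% district = 3.25% → $0.36
Floor lamp $170.92: household furniture → 4.5% + 1% district = 5.5% → $9.40
Bookshelf $120.70: household furniture → 4.5% + 1% district = 5.5% → $6.64
Stainless water bottle $13.23: all other goods → 3% + 0% district = 3% → $0.40
Scented candle $28.80: all other goods → 3% + 0% district = 3% → $0.86
Allergy tablets $12.27: OTC medicine → 3.25% + 0% district = 3.25% → $0.40
First-aid kit $38.07: OTC medicine → 3.25% + 0% district = 3.25% → $1.24
Adhesive bandages $8.08: OTC medicine → 3.25% + 0% district = 3.25% → $0.26
Phone case $42.40: all other goods → 3% + 0% district = 3% → $1.27
Total tax = $0.21 + $0.19 + $0.36 + $9.40 + $6.64 + $0.40 + $0.86 + $0.40 + $1.24 + $0.26 + $1.27 = $21.23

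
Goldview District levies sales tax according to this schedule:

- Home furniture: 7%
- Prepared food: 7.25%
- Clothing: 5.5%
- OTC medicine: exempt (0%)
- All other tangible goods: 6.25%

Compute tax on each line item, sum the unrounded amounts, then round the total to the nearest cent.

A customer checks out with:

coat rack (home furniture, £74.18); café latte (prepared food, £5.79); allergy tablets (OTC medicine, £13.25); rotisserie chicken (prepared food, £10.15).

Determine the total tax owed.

£6.35

Coat rack £74.18: home furniture → 7% → £5.1926
Café latte £5.79: prepared food → 7.25% → £0.419775
Allergy tablets £13.25: OTC medicine → 0% → £0.00
Rotisserie chicken £10.15: prepared food → 7.25% → £0.735875
Unrounded tax sum = £6.34825 → £6.35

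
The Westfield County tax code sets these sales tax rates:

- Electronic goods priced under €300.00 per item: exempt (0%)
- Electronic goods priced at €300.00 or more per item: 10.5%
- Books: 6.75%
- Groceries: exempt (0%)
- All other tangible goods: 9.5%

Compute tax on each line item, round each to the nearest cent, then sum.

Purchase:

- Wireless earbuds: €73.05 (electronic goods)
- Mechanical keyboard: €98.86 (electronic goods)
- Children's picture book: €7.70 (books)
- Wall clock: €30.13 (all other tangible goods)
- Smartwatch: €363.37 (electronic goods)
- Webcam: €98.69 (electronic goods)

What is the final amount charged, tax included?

€713.33

Wireless earbuds €73.05: electronic goods, under €300.00 → 0% → €0.00
Mechanical keyboard €98.86: electronic goods, under €300.00 → 0% → €0.00
Children's picture book €7.70: books → 6.75% → €0.52
Wall clock €30.13: all other tangible goods → 9.5% → €2.86
Smartwatch €363.37: electronic goods, €300.00 or more → 10.5% → €38.15
Webcam €98.69: electronic goods, under €300.00 → 0% → €0.00
Subtotal = €671.80; tax = €41.53; total due = €713.33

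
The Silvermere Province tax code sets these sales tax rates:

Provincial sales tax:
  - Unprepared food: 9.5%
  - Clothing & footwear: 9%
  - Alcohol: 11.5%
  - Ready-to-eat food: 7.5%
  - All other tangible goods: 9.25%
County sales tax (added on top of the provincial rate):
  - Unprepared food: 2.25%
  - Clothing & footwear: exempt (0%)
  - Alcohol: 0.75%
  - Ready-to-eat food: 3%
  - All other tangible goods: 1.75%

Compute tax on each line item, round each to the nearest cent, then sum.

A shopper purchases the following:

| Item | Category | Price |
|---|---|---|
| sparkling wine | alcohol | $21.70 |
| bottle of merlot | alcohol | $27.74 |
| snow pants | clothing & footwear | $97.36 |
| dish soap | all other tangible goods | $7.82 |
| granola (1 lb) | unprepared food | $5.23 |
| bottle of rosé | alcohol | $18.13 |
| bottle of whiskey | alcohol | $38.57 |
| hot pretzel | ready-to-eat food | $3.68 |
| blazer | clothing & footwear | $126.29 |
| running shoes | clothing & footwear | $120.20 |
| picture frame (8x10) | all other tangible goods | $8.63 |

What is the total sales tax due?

$46.76

Sparkling wine $21.70: alcohol → 11.5% + 0.75% county = 12.25% → $2.66
Bottle of merlot $27.74: alcohol → 11.5% + 0.75% county = 12.25% → $3.40
Snow pants $97.36: clothing & footwear → 9% + 0% county = 9% → $8.76
Dish soap $7.82: all other tangible goods → 9.25% + 1.75% county = 11% → $0.86
Granola (1 lb) $5.23: unprepared food → 9.5% + 2.25% county = 11.75% → $0.61
Bottle of rosé $18.13: alcohol → 11.5% + 0.75% county = 12.25% → $2.22
Bottle of whiskey $38.57: alcohol → 11.5% + 0.75% county = 12.25% → $4.72
Hot pretzel $3.68: ready-to-eat food → 7.5% + 3% county = 10.5% → $0.39
Blazer $126.29: clothing & footwear → 9% + 0% county = 9% → $11.37
Running shoes $120.20: clothing & footwear → 9% + 0% county = 9% → $10.82
Picture frame (8x10) $8.63: all other tangible goods → 9.25% + 1.75% county = 11% → $0.95
Total tax = $2.66 + $3.40 + $8.76 + $0.86 + $0.61 + $2.22 + $4.72 + $0.39 + $11.37 + $10.82 + $0.95 = $46.76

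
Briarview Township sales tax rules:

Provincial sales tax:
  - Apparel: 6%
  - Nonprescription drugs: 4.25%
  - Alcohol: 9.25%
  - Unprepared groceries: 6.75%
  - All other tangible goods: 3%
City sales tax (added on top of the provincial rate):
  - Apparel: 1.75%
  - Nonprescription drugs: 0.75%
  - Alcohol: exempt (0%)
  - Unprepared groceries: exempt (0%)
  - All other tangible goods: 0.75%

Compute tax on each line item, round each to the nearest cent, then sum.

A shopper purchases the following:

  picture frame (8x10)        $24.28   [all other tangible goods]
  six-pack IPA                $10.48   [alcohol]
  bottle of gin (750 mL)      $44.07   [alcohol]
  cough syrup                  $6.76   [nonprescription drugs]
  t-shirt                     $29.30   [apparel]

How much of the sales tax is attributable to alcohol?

$5.05

Six-pack IPA $10.48: alcohol → 9.25% + 0% city = 9.25% → $0.97
Bottle of gin (750 mL) $44.07: alcohol → 9.25% + 0% city = 9.25% → $4.08
Tax on alcohol = $0.97 + $4.08 = $5.05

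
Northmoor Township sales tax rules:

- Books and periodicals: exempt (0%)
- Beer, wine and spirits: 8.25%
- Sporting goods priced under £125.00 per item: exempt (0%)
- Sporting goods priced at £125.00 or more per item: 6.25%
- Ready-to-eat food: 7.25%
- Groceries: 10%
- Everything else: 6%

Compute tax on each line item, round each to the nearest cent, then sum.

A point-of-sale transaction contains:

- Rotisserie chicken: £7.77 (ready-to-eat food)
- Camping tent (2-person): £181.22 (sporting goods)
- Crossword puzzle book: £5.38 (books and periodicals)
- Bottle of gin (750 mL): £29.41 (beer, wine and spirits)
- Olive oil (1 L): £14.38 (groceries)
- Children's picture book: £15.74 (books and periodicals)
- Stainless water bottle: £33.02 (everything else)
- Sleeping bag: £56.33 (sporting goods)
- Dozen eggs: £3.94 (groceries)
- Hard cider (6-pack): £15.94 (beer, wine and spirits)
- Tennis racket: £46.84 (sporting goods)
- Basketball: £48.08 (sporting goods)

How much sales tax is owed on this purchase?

£19.45

Rotisserie chicken £7.77: ready-to-eat food → 7.25% → £0.56
Camping tent (2-person) £181.22: sporting goods, £125.00 or more → 6.25% → £11.33
Crossword puzzle book £5.38: books and periodicals → 0% → £0.00
Bottle of gin (750 mL) £29.41: beer, wine and spirits → 8.25% → £2.43
Olive oil (1 L) £14.38: groceries → 10% → £1.44
Children's picture book £15.74: books and periodicals → 0% → £0.00
Stainless water bottle £33.02: everything else → 6% → £1.98
Sleeping bag £56.33: sporting goods, under £125.00 → 0% → £0.00
Dozen eggs £3.94: groceries → 10% → £0.39
Hard cider (6-pack) £15.94: beer, wine and spirits → 8.25% → £1.32
Tennis racket £46.84: sporting goods, under £125.00 → 0% → £0.00
Basketball £48.08: sporting goods, under £125.00 → 0% → £0.00
Total tax = £0.56 + £11.33 + £2.43 + £1.44 + £1.98 + £0.39 + £1.32 = £19.45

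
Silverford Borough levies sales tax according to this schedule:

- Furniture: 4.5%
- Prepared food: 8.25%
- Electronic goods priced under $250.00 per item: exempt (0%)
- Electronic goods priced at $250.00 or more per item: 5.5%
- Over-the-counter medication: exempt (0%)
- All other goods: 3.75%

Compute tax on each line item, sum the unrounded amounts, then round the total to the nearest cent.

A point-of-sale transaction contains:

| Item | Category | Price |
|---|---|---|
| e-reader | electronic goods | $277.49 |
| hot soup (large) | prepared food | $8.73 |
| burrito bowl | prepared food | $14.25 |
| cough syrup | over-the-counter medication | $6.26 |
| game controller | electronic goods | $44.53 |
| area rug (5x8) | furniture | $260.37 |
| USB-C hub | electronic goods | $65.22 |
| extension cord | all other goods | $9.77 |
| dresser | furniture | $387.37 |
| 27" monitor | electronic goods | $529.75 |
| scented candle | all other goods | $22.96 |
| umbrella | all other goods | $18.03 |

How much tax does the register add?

E-reader $277.49: electronic goods, $250.00 or more → 5.5% → $15.26195
Hot soup (large) $8.73: prepared food → 8.25% → $0.720225
Burrito bowl $14.25: prepared food → 8.25% → $1.175625
Cough syrup $6.26: over-the-counter medication → 0% → $0.00
Game controller $44.53: electronic goods, under $250.00 → 0% → $0.00
Area rug (5x8) $260.37: furniture → 4.5% → $11.71665
USB-C hub $65.22: electronic goods, under $250.00 → 0% → $0.00
Extension cord $9.77: all other goods → 3.75% → $0.366375
Dresser $387.37: furniture → 4.5% → $17.43165
27" monitor $529.75: electronic goods, $250.00 or more → 5.5% → $29.13625
Scented candle $22.96: all other goods → 3.75% → $0.861
Umbrella $18.03: all other goods → 3.75% → $0.676125
Unrounded tax sum = $77.34585 → $77.35

$77.35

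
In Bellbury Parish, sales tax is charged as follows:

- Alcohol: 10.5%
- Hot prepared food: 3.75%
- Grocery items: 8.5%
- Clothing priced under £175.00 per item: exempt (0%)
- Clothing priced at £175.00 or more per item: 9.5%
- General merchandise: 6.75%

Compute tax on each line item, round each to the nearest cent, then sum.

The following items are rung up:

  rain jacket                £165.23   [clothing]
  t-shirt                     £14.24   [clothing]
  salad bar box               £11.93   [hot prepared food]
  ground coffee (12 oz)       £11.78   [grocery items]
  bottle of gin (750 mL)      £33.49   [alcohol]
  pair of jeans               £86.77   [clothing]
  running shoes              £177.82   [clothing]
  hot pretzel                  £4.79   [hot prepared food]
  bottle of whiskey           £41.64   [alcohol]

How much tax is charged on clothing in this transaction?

£16.89

Rain jacket £165.23: clothing, under £175.00 → 0% → £0.00
T-shirt £14.24: clothing, under £175.00 → 0% → £0.00
Pair of jeans £86.77: clothing, under £175.00 → 0% → £0.00
Running shoes £177.82: clothing, £175.00 or more → 9.5% → £16.89
Tax on clothing = £0.00 + £0.00 + £0.00 + £16.89 = £16.89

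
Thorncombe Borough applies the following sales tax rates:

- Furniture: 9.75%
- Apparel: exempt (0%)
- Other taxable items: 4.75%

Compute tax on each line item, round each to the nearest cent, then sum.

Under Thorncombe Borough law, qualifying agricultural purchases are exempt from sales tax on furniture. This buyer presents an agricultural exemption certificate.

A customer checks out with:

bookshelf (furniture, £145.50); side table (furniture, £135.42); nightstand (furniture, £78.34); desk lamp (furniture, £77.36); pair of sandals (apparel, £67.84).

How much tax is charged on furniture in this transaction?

Bookshelf £145.50: furniture, buyer-exempt → 0% → £0.00
Side table £135.42: furniture, buyer-exempt → 0% → £0.00
Nightstand £78.34: furniture, buyer-exempt → 0% → £0.00
Desk lamp £77.36: furniture, buyer-exempt → 0% → £0.00
Tax on furniture = £0.00 + £0.00 + £0.00 + £0.00 = £0.00

£0.00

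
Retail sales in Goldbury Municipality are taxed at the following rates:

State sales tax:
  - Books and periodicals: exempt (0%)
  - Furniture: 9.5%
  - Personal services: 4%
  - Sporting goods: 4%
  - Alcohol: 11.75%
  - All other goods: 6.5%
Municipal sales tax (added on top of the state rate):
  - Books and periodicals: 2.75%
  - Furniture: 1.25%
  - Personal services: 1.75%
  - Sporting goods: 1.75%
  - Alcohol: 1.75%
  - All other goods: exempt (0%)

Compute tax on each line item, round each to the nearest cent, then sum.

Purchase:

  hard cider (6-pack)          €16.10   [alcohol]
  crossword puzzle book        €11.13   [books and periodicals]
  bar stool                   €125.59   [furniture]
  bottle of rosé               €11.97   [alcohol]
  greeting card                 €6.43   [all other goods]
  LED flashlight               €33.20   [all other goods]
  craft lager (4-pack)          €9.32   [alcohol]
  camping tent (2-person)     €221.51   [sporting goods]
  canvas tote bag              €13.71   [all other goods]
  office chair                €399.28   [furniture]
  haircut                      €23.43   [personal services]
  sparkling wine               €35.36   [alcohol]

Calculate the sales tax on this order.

€84.11

Hard cider (6-pack) €16.10: alcohol → 11.75% + 1.75% municipal = 13.5% → €2.17
Crossword puzzle book €11.13: books and periodicals → 0% + 2.75% municipal = 2.75% → €0.31
Bar stool €125.59: furniture → 9.5% + 1.25% municipal = 10.75% → €13.50
Bottle of rosé €11.97: alcohol → 11.75% + 1.75% municipal = 13.5% → €1.62
Greeting card €6.43: all other goods → 6.5% + 0% municipal = 6.5% → €0.42
LED flashlight €33.20: all other goods → 6.5% + 0% municipal = 6.5% → €2.16
Craft lager (4-pack) €9.32: alcohol → 11.75% + 1.75% municipal = 13.5% → €1.26
Camping tent (2-person) €221.51: sporting goods → 4% + 1.75% municipal = 5.75% → €12.74
Canvas tote bag €13.71: all other goods → 6.5% + 0% municipal = 6.5% → €0.89
Office chair €399.28: furniture → 9.5% + 1.25% municipal = 10.75% → €42.92
Haircut €23.43: personal services → 4% + 1.75% municipal = 5.75% → €1.35
Sparkling wine €35.36: alcohol → 11.75% + 1.75% municipal = 13.5% → €4.77
Total tax = €2.17 + €0.31 + €13.50 + €1.62 + €0.42 + €2.16 + €1.26 + €12.74 + €0.89 + €42.92 + €1.35 + €4.77 = €84.11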